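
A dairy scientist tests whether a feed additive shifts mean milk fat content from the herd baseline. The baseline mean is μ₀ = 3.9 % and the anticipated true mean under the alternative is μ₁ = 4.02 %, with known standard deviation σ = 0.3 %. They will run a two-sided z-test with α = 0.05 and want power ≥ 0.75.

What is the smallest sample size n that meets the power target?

Standardized effect: d = |μ₁ − μ₀| / σ = |4.02 − 3.9| / 0.3 = 0.4000
Set Φ(δ − 1.960) = 0.75; then δ − 1.960 = Φ⁻¹(0.75) = 0.674, giving δ = 2.634.
(For δ > 0 the lower-tail rejection region contributes negligibly to power, so the one-term inversion is standard.)
δ = d·√n ⇒ n = (δ/d)² = (2.634 / 0.4000)² = 43.38.
Rounding up, n = 44.

n = 44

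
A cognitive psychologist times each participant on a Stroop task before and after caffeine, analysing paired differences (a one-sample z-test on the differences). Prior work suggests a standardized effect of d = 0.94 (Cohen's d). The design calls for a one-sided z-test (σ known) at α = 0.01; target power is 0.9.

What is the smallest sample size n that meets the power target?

n = 15

For power 0.9 need Φ(δ − z_{0.01}) = 0.9, so δ = z_{0.01} + z_{0.10} = 2.326 + 1.282 = 3.608.
δ = d·√n ⇒ n = (δ/d)² = (3.608 / 0.94)² = 14.73.
Round up to the next whole unit.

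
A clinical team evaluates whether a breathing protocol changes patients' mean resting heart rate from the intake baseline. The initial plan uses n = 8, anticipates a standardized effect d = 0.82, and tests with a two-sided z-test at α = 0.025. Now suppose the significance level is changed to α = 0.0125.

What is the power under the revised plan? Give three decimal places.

Power ≈ 0.429

δ = d·√n = 0.82 × √8 = 2.3193 (unchanged). New critical value: z_{0.0063} = 2.498.
Revised power = Φ(δ − 2.498) + Φ(−δ − 2.498) = Φ(-0.178) + Φ(-4.817) = 0.4292 + 0.0000 = 0.4292.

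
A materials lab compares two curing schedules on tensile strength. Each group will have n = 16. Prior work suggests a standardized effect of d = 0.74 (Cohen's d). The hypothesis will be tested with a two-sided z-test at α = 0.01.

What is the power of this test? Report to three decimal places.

Power ≈ 0.315

Noncentrality parameter: δ = d·√(n/2) = 0.74 × √(16/2) = 2.0930
Two-sided α = 0.01 → critical value z_{0.005} = 2.576.
Power = Φ(δ − 2.576) + Φ(−δ − 2.576) = Φ(-0.483) + Φ(-4.669) = 0.3146 + 0.0000 = 0.3146.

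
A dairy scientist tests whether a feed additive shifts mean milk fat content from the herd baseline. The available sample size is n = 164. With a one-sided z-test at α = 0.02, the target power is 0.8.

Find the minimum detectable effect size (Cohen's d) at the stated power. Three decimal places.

Need Φ(δ − 2.054) = 0.8, so δ = 2.054 + 0.842 = 2.895.
δ = d·√n ⇒ d = δ/√n = 2.895/√164 = 0.2261.

d ≈ 0.226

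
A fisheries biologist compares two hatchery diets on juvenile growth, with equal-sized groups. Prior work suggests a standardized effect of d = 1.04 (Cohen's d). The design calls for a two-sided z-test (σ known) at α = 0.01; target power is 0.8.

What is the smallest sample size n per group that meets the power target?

Set Φ(δ − 2.576) = 0.8; then δ − 2.576 = Φ⁻¹(0.8) = 0.842, giving δ = 3.417.
(Ignoring the negligible lower-tail rejection probability gives the usual closed-form inversion.)
δ = d·√(n/2) ⇒ n = 2(δ/d)² = 2 × (3.417 / 1.04)² = 21.60.
Rounding up, n = 22 per group.

n = 22 per group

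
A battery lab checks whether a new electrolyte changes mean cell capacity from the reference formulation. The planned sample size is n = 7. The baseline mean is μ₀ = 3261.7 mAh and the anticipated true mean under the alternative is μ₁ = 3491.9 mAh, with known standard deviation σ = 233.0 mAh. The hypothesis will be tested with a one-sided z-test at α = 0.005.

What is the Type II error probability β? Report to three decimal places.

Standardized effect: d = |μ₁ − μ₀| / σ = |3491.9 − 3261.7| / 233.0 = 0.9880
Noncentrality parameter: δ = d·√n = 0.9880 × √7 = 2.6140
Critical value for a one-sided test at α = 0.005: z_α = 2.576.
Power = Φ(δ − 2.576) = Φ(0.038) = 0.5152.
Type II error: β = 1 − power = 1 − 0.5152 = 0.4848.

β ≈ 0.485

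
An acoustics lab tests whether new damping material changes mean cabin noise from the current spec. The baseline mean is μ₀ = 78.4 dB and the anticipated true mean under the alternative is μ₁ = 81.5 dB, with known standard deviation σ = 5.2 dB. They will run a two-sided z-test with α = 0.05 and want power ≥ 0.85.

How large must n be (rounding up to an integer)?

Standardized effect: d = |μ₁ − μ₀| / σ = |81.5 − 78.4| / 5.2 = 0.5962
Set Φ(δ − 1.960) = 0.85; then δ − 1.960 = Φ⁻¹(0.85) = 1.036, giving δ = 2.996.
(Ignoring the negligible lower-tail rejection probability gives the usual closed-form inversion.)
δ = d·√n ⇒ n = (δ/d)² = (2.996 / 0.5962)² = 25.26.
Rounding up, n = 26.

n = 26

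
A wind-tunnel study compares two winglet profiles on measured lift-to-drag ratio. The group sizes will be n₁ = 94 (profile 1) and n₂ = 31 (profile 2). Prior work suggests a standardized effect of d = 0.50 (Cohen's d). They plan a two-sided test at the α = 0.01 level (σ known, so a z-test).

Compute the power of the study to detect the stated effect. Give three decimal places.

Power ≈ 0.436

Noncentrality parameter: δ = d / √(1/n₁ + 1/n₂) = 0.50 / √(1/94 + 1/31) = 2.4141
Critical value for a two-sided test at α = 0.01: z_{α/2} = 2.576.
Power = Φ(δ − 2.576) + Φ(−δ − 2.576) = Φ(-0.162) + Φ(-4.990) = 0.4358 + 0.0000 = 0.4358.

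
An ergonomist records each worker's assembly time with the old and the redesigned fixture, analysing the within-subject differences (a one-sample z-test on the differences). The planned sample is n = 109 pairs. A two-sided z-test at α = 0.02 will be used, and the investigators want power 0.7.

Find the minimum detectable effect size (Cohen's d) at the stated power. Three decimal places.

Need Φ(δ − 2.326) = 0.7, so δ = 2.326 + 0.524 = 2.851.
(Lower-tail contribution to power is negligible for δ > 0.)
δ = d·√n ⇒ d = δ/√n = 2.851/√109 = 0.2731.

d ≈ 0.273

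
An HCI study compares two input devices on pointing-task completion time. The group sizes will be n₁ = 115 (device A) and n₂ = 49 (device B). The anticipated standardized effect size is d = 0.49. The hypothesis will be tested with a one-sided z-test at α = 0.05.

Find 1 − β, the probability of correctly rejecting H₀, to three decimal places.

Power ≈ 0.890

Noncentrality parameter: δ = d / √(1/n₁ + 1/n₂) = 0.49 / √(1/115 + 1/49) = 2.8722
One-sided α = 0.05 → critical value z_{0.05} = 1.645.
Power = Φ(δ − 1.645) = Φ(1.227) = 0.8902.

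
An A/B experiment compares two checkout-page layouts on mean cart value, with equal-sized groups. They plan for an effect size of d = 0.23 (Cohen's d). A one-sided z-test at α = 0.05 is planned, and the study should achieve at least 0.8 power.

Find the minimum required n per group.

n = 234 per group

For power 0.8 need Φ(δ − z_{0.05}) = 0.8, so δ = z_{0.05} + z_{0.20} = 1.645 + 0.842 = 2.486.
δ = d·√(n/2) ⇒ n = 2(δ/d)² = 2 × (2.486 / 0.23)² = 233.75.
Round up to the next whole unit.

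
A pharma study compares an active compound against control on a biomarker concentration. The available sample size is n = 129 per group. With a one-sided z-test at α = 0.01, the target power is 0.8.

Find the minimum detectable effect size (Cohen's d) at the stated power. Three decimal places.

Required noncentrality: δ = z_{0.01} + z_{0.20} = 2.326 + 0.842 = 3.168.
δ = d·√(n/2) ⇒ d = δ/√(n/2) = 3.168/√(129/2) = 0.3945.

d ≈ 0.394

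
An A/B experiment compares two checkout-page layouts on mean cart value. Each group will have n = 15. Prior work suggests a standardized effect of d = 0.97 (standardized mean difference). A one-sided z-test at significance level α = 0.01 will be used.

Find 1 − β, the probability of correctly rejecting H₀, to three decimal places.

Power ≈ 0.629

Noncentrality parameter: δ = d·√(n/2) = 0.97 × √(15/2) = 2.6565
Critical value for a one-sided test at α = 0.01: z_α = 2.326.
Power = P(Z > 2.326 − δ) = Φ(0.330) = 0.6293.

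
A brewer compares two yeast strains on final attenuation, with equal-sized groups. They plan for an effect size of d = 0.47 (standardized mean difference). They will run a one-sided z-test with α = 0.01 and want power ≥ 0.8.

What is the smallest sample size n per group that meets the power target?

For power 0.8 need Φ(δ − z_{0.01}) = 0.8, so δ = z_{0.01} + z_{0.20} = 2.326 + 0.842 = 3.168.
δ = d·√(n/2) ⇒ n = 2(δ/d)² = 2 × (3.168 / 0.47)² = 90.86.
Round up to the next whole unit.

n = 91 per group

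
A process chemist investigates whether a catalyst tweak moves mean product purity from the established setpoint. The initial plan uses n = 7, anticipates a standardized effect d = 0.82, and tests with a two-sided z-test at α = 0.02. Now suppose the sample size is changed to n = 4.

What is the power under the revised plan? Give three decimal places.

Power ≈ 0.246

With n = 4: δ = d·√n = 0.82 × √4 = 1.6400. Critical value z_{0.01} = 2.326.
Revised power = Φ(δ − 2.326) + Φ(−δ − 2.326) = Φ(-0.686) + Φ(-3.966) = 0.2462 + 0.0000 = 0.2463.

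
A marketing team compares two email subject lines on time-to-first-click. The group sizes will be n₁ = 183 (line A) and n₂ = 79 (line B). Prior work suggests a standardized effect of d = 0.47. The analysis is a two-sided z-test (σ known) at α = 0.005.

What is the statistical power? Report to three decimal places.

Power ≈ 0.753

Noncentrality parameter: δ = d / √(1/n₁ + 1/n₂) = 0.47 / √(1/183 + 1/79) = 3.4913
Critical value for a two-sided test at α = 0.005: z_{α/2} = 2.807.
Power = Φ(δ − 2.807) + Φ(−δ − 2.807) = Φ(0.684) + Φ(-6.298) = 0.7531 + 0.0000 = 0.7531.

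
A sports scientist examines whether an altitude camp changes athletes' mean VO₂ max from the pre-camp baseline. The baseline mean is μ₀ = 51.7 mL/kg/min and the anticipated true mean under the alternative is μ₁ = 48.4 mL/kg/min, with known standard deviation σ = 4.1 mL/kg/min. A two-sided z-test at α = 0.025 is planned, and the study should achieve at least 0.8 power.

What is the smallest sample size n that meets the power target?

n = 15

Standardized effect: d = |μ₁ − μ₀| / σ = |48.4 − 51.7| / 4.1 = 0.8049
For power 0.8 need Φ(δ − z_{0.0125}) = 0.8, so δ = z_{0.0125} + z_{0.20} = 2.241 + 0.842 = 3.083.
(For δ > 0 the lower-tail rejection region contributes negligibly to power, so the one-term inversion is standard.)
δ = d·√n ⇒ n = (δ/d)² = (3.083 / 0.8049)² = 14.67.
Round up to the next whole unit.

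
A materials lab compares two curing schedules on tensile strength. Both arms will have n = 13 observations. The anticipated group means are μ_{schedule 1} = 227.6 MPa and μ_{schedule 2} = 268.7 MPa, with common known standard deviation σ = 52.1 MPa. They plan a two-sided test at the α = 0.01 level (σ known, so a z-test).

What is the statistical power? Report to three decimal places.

Power ≈ 0.286

Standardized effect: d = |μ_{schedule 1} − μ_{schedule 2}| / σ = |227.6 − 268.7| / 52.1 = 0.7889
Noncentrality parameter: δ = d·√(n/2) = 0.7889 × √(13/2) = 2.0112
Two-sided α = 0.01 → critical value z_{0.005} = 2.576.
Power = Φ(δ − 2.576) + Φ(−δ − 2.576) = Φ(-0.565) + Φ(-4.587) = 0.2862 + 0.0000 = 0.2862.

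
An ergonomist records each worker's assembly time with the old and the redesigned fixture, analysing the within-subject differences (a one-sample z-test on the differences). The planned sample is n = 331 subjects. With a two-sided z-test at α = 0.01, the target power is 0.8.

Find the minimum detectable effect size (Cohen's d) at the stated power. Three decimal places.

Required noncentrality: δ = z_{0.005} + z_{0.20} = 2.576 + 0.842 = 3.417.
(Lower-tail contribution to power is negligible for δ > 0.)
δ = d·√n ⇒ d = δ/√n = 3.417/√331 = 0.1878.

d ≈ 0.188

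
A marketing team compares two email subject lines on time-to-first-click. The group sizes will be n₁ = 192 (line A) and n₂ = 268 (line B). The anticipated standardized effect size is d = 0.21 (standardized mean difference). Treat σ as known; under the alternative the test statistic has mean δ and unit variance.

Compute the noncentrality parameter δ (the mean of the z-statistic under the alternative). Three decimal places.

δ ≈ 2.221

δ = d / √(1/n₁ + 1/n₂) = 0.21 / √(1/192 + 1/268) = 2.2211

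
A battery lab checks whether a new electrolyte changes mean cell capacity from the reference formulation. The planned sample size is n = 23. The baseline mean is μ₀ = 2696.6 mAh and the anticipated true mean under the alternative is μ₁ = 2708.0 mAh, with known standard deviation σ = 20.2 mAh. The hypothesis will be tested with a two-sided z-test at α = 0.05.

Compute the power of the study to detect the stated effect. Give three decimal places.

Standardized effect: d = |μ₁ − μ₀| / σ = |2708.0 − 2696.6| / 20.2 = 0.5644
Noncentrality parameter: δ = d·√n = 0.5644 × √23 = 2.7066
Two-sided α = 0.05 → critical value z_{0.025} = 1.960.
Power = Φ(δ − 1.960) + Φ(−δ − 1.960) = Φ(0.747) + Φ(-4.667) = 0.7723 + 0.0000 = 0.7723.

Power ≈ 0.772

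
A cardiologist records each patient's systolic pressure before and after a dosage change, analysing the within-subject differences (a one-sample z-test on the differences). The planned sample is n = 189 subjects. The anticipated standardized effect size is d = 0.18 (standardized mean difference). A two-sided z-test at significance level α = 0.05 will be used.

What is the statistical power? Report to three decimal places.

Noncentrality parameter: δ = d·√n = 0.18 × √189 = 2.4746
Critical value for a two-sided test at α = 0.05: z_{α/2} = 1.960.
Power = Φ(δ − 1.960) + Φ(−δ − 1.960) = Φ(0.515) + Φ(-4.435) = 0.6966 + 0.0000 = 0.6966.

Power ≈ 0.697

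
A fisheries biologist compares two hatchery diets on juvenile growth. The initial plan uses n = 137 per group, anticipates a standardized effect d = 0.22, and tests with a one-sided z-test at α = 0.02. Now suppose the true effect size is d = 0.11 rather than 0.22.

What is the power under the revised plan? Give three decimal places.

Power ≈ 0.126

With d = 0.11: δ = d·√(n/2) = 0.11 × √(137/2) = 0.9104. Critical value z_{0.02} = 2.054.
Revised power = P(Z > 2.054 − δ) = Φ(-1.143) = 0.1264.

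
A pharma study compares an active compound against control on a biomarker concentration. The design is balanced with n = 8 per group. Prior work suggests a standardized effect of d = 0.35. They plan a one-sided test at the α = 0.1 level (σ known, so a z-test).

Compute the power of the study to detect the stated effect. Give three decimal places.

Power ≈ 0.280

Noncentrality parameter: δ = d·√(n/2) = 0.35 × √(8/2) = 0.7000
Critical value for a one-sided test at α = 0.1: z_α = 1.282.
Power = Φ(δ − 1.282) = Φ(-0.582) = 0.2804.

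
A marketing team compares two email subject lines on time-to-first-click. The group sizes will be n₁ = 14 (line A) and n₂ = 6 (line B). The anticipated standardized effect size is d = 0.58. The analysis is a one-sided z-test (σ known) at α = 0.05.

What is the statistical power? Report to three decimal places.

Noncentrality parameter: δ = d / √(1/n₁ + 1/n₂) = 0.58 / √(1/14 + 1/6) = 1.1886
Critical value for a one-sided test at α = 0.05: z_α = 1.645.
Power = Φ(δ − 1.645) = Φ(-0.456) = 0.3241.

Power ≈ 0.324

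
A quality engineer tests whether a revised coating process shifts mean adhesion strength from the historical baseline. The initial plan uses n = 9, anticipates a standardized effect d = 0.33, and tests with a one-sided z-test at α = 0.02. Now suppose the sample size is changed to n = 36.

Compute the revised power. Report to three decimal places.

Power ≈ 0.471

With n = 36: δ = d·√n = 0.33 × √36 = 1.9800. Critical value z_{0.02} = 2.054.
Revised power = Φ(δ − 2.054) = Φ(-0.074) = 0.4706.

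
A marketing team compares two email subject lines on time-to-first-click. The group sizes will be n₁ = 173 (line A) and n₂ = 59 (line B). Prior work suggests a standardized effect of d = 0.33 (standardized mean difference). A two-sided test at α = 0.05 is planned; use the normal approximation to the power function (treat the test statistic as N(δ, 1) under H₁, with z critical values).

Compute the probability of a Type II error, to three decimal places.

Noncentrality parameter: δ = d / √(1/n₁ + 1/n₂) = 0.33 / √(1/173 + 1/59) = 2.1889
Critical value for a two-sided test at α = 0.05: z_{α/2} = 1.960.
Power = Φ(δ − 1.960) + Φ(−δ − 1.960) = Φ(0.229) + Φ(-4.149) = 0.5905 + 0.0000 = 0.5905.
Type II error: β = 1 − power = 1 − 0.5905 = 0.4095.

β ≈ 0.409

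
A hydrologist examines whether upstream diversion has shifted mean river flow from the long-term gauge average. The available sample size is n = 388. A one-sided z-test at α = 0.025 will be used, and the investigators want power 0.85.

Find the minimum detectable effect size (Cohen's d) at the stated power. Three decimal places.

d ≈ 0.152

Required noncentrality: δ = z_{0.025} + z_{0.15} = 1.960 + 1.036 = 2.996.
δ = d·√n ⇒ d = δ/√n = 2.996/√388 = 0.1521.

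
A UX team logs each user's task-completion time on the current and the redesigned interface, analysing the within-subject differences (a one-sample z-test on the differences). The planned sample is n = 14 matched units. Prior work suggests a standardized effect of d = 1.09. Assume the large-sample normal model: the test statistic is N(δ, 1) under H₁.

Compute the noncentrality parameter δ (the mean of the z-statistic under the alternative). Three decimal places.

δ = d·√n = 1.09 × √14 = 4.0784

δ ≈ 4.078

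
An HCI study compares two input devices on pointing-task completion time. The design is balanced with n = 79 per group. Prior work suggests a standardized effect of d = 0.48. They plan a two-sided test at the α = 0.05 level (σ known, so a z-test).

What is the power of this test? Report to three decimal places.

Power ≈ 0.855

Noncentrality parameter: δ = d·√(n/2) = 0.48 × √(79/2) = 3.0168
Two-sided α = 0.05 → critical value z_{0.025} = 1.960.
Power = Φ(δ − 1.960) + Φ(−δ − 1.960) = Φ(1.057) + Φ(-4.977) = 0.8547 + 0.0000 = 0.8547.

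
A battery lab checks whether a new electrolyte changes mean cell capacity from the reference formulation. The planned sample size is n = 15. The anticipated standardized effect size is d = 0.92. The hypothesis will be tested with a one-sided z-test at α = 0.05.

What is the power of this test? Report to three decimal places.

Noncentrality parameter: δ = d·√n = 0.92 × √15 = 3.5631
Critical value for a one-sided test at α = 0.05: z_α = 1.645.
Power = P(Z > 1.645 − δ) = Φ(1.918) = 0.9725.

Power ≈ 0.972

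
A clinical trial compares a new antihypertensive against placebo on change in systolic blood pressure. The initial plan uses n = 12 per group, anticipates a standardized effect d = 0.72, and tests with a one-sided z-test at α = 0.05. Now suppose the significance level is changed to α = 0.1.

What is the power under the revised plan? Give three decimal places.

δ = d·√(n/2) = 0.72 × √(12/2) = 1.7636 (unchanged). New critical value: z_{0.1} = 1.282.
Revised power = Φ(δ − 1.282) = Φ(0.482) = 0.6851.

Power ≈ 0.685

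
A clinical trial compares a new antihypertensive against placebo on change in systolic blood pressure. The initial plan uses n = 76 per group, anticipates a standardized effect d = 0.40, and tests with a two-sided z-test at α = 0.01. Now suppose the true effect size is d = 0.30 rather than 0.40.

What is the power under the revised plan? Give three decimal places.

Power ≈ 0.234

With d = 0.30: δ = d·√(n/2) = 0.30 × √(76/2) = 1.8493. Critical value z_{0.005} = 2.576.
Revised power = Φ(δ − 2.576) + Φ(−δ − 2.576) = Φ(-0.727) + Φ(-4.425) = 0.2338 + 0.0000 = 0.2338.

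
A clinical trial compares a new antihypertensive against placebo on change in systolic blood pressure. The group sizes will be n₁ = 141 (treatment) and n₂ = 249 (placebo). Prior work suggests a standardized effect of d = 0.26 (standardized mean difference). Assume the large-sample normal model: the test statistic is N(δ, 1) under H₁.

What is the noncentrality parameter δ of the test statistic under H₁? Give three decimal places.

δ = d / √(1/n₁ + 1/n₂) = 0.26 / √(1/141 + 1/249) = 2.4669

δ ≈ 2.467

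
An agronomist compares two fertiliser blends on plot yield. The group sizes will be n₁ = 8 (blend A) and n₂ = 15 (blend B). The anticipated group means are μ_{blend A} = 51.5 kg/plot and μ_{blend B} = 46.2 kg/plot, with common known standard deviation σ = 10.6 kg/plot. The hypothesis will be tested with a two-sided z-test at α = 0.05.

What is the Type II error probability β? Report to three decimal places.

Standardized effect: d = |μ_{blend A} − μ_{blend B}| / σ = |51.5 − 46.2| / 10.6 = 0.5000
Noncentrality parameter: δ = d / √(1/n₁ + 1/n₂) = 0.5000 / √(1/8 + 1/15) = 1.1421
Two-sided α = 0.05 → critical value z_{0.025} = 1.960.
Power = Φ(δ − 1.960) + Φ(−δ − 1.960) = Φ(-0.818) + Φ(-3.102) = 0.2067 + 0.0010 = 0.2077.
Type II error: β = 1 − power = 1 − 0.2077 = 0.7923.

β ≈ 0.792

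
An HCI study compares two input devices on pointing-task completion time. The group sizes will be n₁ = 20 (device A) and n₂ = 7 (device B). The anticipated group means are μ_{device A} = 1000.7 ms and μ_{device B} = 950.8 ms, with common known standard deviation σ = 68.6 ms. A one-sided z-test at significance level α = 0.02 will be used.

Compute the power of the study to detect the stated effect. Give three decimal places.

Standardized effect: d = |μ_{device A} − μ_{device B}| / σ = |1000.7 − 950.8| / 68.6 = 0.7274
Noncentrality parameter: δ = d / √(1/n₁ + 1/n₂) = 0.7274 / √(1/20 + 1/7) = 1.6564
Critical value for a one-sided test at α = 0.02: z_α = 2.054.
Power = P(Z > 2.054 − δ) = Φ(-0.397) = 0.3455.

Power ≈ 0.346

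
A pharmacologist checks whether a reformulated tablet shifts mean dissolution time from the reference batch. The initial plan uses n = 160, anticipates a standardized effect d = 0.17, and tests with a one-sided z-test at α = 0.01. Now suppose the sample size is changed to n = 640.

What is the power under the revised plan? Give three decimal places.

With n = 640: δ = d·√n = 0.17 × √640 = 4.3007. Critical value z_{0.01} = 2.326.
Revised power = Φ(δ − 2.326) = Φ(1.974) = 0.9758.

Power ≈ 0.976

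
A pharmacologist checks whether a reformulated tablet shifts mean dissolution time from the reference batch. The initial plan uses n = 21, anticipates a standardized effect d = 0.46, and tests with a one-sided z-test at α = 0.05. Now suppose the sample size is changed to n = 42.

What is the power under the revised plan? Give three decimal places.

With n = 42: δ = d·√n = 0.46 × √42 = 2.9811. Critical value z_{0.05} = 1.645.
Revised power = P(Z > 1.645 − δ) = Φ(1.336) = 0.9093.

Power ≈ 0.909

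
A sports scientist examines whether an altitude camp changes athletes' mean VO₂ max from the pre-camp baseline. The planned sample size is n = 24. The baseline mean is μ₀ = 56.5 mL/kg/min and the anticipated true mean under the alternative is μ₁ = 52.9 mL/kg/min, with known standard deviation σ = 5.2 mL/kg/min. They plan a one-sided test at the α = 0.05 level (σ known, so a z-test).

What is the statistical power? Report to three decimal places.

Power ≈ 0.960

Standardized effect: d = |μ₁ − μ₀| / σ = |52.9 − 56.5| / 5.2 = 0.6923
Noncentrality parameter: δ = d·√n = 0.6923 × √24 = 3.3916
Critical value for a one-sided test at α = 0.05: z_α = 1.645.
Power = P(Z > 1.645 − δ) = Φ(1.747) = 0.9597.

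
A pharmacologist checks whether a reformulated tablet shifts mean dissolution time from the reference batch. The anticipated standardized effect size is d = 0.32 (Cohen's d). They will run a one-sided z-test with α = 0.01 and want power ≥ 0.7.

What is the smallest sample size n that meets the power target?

n = 80

For power 0.7 need Φ(δ − z_{0.01}) = 0.7, so δ = z_{0.01} + z_{0.30} = 2.326 + 0.524 = 2.851.
δ = d·√n ⇒ n = (δ/d)² = (2.851 / 0.32)² = 79.36.
Rounding up, n = 80.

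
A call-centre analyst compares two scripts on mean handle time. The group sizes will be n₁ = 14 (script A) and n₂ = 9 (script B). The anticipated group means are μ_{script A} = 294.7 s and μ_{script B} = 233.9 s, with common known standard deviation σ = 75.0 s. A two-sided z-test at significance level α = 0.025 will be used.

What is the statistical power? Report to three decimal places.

Standardized effect: d = |μ_{script A} − μ_{script B}| / σ = |294.7 − 233.9| / 75.0 = 0.8107
Noncentrality parameter: λ = d / √(1/n₁ + 1/n₂) = 0.8107 / √(1/14 + 1/9) = 1.8974
Two-sided α = 0.025 → critical value z_{0.0125} = 2.241.
Power = Φ(λ − 2.241) + Φ(−λ − 2.241) = Φ(-0.344) + Φ(-4.139) = 0.3654 + 0.0000 = 0.3654.

Power ≈ 0.365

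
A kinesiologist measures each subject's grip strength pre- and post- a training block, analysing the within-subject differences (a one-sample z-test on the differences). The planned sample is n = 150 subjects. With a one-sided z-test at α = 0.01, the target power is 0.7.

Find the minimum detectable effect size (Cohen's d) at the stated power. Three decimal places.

d ≈ 0.233

Need Φ(δ − 2.326) = 0.7, so δ = 2.326 + 0.524 = 2.851.
δ = d·√n ⇒ d = δ/√n = 2.851/√150 = 0.2328.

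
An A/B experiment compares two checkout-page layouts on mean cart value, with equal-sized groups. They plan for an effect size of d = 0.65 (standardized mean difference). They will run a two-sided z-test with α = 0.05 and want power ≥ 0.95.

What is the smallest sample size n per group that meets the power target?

n = 62 per group

Set Φ(δ − 1.960) = 0.95; then δ − 1.960 = Φ⁻¹(0.95) = 1.645, giving δ = 3.605.
(For δ > 0 the lower-tail rejection region contributes negligibly to power, so the one-term inversion is standard.)
δ = d·√(n/2) ⇒ n = 2(δ/d)² = 2 × (3.605 / 0.65)² = 61.51.
Rounding up, n = 62 per group.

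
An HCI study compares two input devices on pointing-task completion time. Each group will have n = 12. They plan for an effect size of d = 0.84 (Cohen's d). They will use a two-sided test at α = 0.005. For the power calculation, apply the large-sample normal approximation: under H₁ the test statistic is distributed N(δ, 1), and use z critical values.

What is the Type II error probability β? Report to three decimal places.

Noncentrality parameter: λ = d·√(n/2) = 0.84 × √(12/2) = 2.0576
Two-sided α = 0.005 → critical value z_{0.0025} = 2.807.
Power = Φ(λ − 2.807) + Φ(−λ − 2.807) = Φ(-0.749) + Φ(-4.865) = 0.2268 + 0.0000 = 0.2268.
Type II error: β = 1 − power = 1 − 0.2268 = 0.7732.

β ≈ 0.773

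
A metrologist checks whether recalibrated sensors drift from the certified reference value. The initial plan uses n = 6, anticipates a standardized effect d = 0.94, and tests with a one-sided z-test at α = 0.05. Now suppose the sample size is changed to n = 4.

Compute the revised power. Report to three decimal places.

Power ≈ 0.593

With n = 4: δ = d·√n = 0.94 × √4 = 1.8800. Critical value z_{0.05} = 1.645.
Revised power = P(Z > 1.645 − δ) = Φ(0.235) = 0.5930.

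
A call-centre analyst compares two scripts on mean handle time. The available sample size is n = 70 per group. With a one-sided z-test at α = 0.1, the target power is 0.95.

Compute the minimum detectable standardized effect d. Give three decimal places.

Need Φ(δ − 1.282) = 0.95, so δ = 1.282 + 1.645 = 2.926.
δ = d·√(n/2) ⇒ d = δ/√(n/2) = 2.926/√(70/2) = 0.4947.

d ≈ 0.495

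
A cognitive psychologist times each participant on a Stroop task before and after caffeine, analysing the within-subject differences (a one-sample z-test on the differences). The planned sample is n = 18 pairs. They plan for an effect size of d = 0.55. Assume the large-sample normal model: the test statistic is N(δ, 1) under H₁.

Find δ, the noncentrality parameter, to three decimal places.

δ = d·√n = 0.55 × √18 = 2.3335

δ ≈ 2.333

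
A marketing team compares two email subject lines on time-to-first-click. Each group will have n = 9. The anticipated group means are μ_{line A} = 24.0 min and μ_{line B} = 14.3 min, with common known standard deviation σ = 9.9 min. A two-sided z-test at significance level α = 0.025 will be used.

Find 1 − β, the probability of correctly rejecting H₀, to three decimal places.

Standardized effect: d = |μ_{line A} − μ_{line B}| / σ = |24.0 − 14.3| / 9.9 = 0.9798
Noncentrality parameter: δ = d·√(n/2) = 0.9798 × √(9/2) = 2.0785
Critical value for a two-sided test at α = 0.025: z_{α/2} = 2.241.
Power = Φ(δ − 2.241) + Φ(−δ − 2.241) = Φ(-0.163) + Φ(-4.320) = 0.4353 + 0.0000 = 0.4353.

Power ≈ 0.435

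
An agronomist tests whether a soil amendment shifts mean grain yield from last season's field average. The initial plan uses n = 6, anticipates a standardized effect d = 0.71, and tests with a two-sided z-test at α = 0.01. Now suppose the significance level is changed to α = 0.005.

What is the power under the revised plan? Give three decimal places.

Power ≈ 0.143

δ = d·√n = 0.71 × √6 = 1.7391 (unchanged). New critical value: z_{0.0025} = 2.807.
Revised power = Φ(δ − 2.807) + Φ(−δ − 2.807) = Φ(-1.068) + Φ(-4.546) = 0.1428 + 0.0000 = 0.1428.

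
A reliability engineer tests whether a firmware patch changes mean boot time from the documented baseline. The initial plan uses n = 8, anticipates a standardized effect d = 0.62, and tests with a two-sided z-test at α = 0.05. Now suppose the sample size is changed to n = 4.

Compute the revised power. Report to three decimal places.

Power ≈ 0.236

With n = 4: δ = d·√n = 0.62 × √4 = 1.2400. Critical value z_{0.025} = 1.960.
Revised power = Φ(δ − 1.960) + Φ(−δ − 1.960) = Φ(-0.720) + Φ(-3.200) = 0.2358 + 0.0007 = 0.2365.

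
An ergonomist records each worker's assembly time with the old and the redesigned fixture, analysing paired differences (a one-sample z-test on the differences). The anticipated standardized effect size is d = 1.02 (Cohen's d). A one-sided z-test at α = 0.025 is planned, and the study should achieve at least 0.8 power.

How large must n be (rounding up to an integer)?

n = 8

For power 0.8 need Φ(δ − z_{0.025}) = 0.8, so δ = z_{0.025} + z_{0.20} = 1.960 + 0.842 = 2.802.
δ = d·√n ⇒ n = (δ/d)² = (2.802 / 1.02)² = 7.54.
Round up to the next whole unit.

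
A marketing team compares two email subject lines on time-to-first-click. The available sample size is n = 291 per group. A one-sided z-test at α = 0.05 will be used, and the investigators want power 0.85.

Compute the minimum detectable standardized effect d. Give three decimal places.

d ≈ 0.222

Required noncentrality: δ = z_{0.05} + z_{0.15} = 1.645 + 1.036 = 2.681.
δ = d·√(n/2) ⇒ d = δ/√(n/2) = 2.681/√(291/2) = 0.2223.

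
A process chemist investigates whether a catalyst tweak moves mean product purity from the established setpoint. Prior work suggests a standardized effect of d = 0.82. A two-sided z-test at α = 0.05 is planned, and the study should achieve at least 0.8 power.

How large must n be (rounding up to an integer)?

n = 12

For power 0.8 need Φ(δ − z_{0.025}) = 0.8, so δ = z_{0.025} + z_{0.20} = 1.960 + 0.842 = 2.802.
(Ignoring the negligible lower-tail rejection probability gives the usual closed-form inversion.)
δ = d·√n ⇒ n = (δ/d)² = (2.802 / 0.82)² = 11.67.
Rounding up, n = 12.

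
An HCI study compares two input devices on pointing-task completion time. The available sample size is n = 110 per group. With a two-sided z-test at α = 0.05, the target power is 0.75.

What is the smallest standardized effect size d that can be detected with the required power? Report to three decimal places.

d ≈ 0.355

Need Φ(δ − 1.960) = 0.75, so δ = 1.960 + 0.674 = 2.634.
(Lower-tail contribution to power is negligible for δ > 0.)
δ = d·√(n/2) ⇒ d = δ/√(n/2) = 2.634/√(110/2) = 0.3552.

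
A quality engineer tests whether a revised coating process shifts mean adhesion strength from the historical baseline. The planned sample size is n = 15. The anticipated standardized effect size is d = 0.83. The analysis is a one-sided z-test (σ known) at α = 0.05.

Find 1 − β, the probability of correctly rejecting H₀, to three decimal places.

Noncentrality parameter: δ = d·√n = 0.83 × √15 = 3.2146
One-sided α = 0.05 → critical value z_{0.05} = 1.645.
Power = Φ(δ − 1.645) = Φ(1.570) = 0.9418.

Power ≈ 0.942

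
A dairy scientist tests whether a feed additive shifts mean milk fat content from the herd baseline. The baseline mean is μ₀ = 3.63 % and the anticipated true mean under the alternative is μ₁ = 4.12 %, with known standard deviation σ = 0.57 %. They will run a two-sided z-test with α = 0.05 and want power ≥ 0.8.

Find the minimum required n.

n = 11

Standardized effect: d = |μ₁ − μ₀| / σ = |4.12 − 3.63| / 0.57 = 0.8596
Set Φ(δ − 1.960) = 0.8; then δ − 1.960 = Φ⁻¹(0.8) = 0.842, giving δ = 2.802.
(The Φ(−δ − z_{α/2}) term is vanishingly small for δ > 0 and is dropped in the standard sample-size formula.)
δ = d·√n ⇒ n = (δ/d)² = (2.802 / 0.8596)² = 10.62.
Round up to the next whole unit.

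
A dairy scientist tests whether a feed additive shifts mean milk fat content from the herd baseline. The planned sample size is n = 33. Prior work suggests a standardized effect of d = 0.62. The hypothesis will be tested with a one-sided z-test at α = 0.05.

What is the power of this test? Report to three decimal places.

Power ≈ 0.972

Noncentrality parameter: λ = d·√n = 0.62 × √33 = 3.5616
Critical value for a one-sided test at α = 0.05: z_α = 1.645.
Power = Φ(λ − 1.645) = Φ(1.917) = 0.9724.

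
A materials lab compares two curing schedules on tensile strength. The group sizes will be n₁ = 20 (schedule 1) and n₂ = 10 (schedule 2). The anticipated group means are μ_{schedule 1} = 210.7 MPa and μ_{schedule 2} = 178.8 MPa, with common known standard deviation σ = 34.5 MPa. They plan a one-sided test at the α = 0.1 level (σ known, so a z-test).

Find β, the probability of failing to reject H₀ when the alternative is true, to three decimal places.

Standardized effect: d = |μ_{schedule 1} − μ_{schedule 2}| / σ = |210.7 − 178.8| / 34.5 = 0.9246
Noncentrality parameter: δ = d / √(1/n₁ + 1/n₂) = 0.9246 / √(1/20 + 1/10) = 2.3874
One-sided α = 0.1 → critical value z_{0.1} = 1.282.
Power = P(Z > 1.282 − δ) = Φ(1.106) = 0.8656.
Type II error: β = 1 − power = 1 − 0.8656 = 0.1344.

β ≈ 0.134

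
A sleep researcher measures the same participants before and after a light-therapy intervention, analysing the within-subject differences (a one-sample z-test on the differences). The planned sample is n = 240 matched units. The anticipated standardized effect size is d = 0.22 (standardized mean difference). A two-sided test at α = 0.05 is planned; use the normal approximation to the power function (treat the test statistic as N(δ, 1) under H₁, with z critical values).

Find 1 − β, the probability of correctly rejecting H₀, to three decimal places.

Noncentrality parameter: δ = d·√n = 0.22 × √240 = 3.4082
Critical value for a two-sided test at α = 0.05: z_{α/2} = 1.960.
Power = Φ(δ − 1.960) + Φ(−δ − 1.960) = Φ(1.448) + Φ(-5.368) = 0.9262 + 0.0000 = 0.9262.

Power ≈ 0.926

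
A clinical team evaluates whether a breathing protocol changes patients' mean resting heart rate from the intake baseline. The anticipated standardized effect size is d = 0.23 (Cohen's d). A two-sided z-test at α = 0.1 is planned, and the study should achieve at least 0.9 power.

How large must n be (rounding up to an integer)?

Set Φ(δ − 1.645) = 0.9; then δ − 1.645 = Φ⁻¹(0.9) = 1.282, giving δ = 2.926.
(For δ > 0 the lower-tail rejection region contributes negligibly to power, so the one-term inversion is standard.)
δ = d·√n ⇒ n = (δ/d)² = (2.926 / 0.23)² = 161.89.
Rounding up, n = 162.

n = 162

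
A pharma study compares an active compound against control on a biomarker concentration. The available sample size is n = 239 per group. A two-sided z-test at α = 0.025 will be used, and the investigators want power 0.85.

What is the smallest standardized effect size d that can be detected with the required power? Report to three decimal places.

d ≈ 0.300

Required noncentrality: δ = z_{0.0125} + z_{0.15} = 2.241 + 1.036 = 3.278.
(The second rejection-region term Φ(−δ − z_{α/2}) is negligible and dropped.)
δ = d·√(n/2) ⇒ d = δ/√(n/2) = 3.278/√(239/2) = 0.2998.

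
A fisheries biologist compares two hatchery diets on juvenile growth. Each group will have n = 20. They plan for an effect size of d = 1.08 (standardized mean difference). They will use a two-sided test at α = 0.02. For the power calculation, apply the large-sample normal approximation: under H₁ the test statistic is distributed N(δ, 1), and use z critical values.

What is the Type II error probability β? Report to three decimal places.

β ≈ 0.138

Noncentrality parameter: δ = d·√(n/2) = 1.08 × √(20/2) = 3.4153
Two-sided α = 0.02 → critical value z_{0.01} = 2.326.
Power = Φ(δ − 2.326) + Φ(−δ − 2.326) = Φ(1.089) + Φ(-5.742) = 0.8619 + 0.0000 = 0.8619.
Type II error: β = 1 − power = 1 − 0.8619 = 0.1381.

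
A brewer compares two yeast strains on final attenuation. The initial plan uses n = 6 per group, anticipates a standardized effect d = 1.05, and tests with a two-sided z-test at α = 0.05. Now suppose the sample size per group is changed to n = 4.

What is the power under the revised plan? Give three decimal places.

With n = 4 per group: δ = d·√(n/2) = 1.05 × √(4/2) = 1.4849. Critical value z_{0.025} = 1.960.
Revised power = Φ(δ − 1.960) + Φ(−δ − 1.960) = Φ(-0.475) + Φ(-3.445) = 0.3174 + 0.0003 = 0.3177.

Power ≈ 0.318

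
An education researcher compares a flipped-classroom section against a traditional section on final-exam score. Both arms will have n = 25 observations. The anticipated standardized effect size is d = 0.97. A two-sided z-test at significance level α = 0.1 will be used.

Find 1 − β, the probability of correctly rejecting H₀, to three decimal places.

Noncentrality parameter: δ = d·√(n/2) = 0.97 × √(25/2) = 3.4295
Two-sided α = 0.1 → critical value z_{0.05} = 1.645.
Power = Φ(δ − 1.645) + Φ(−δ − 1.645) = Φ(1.785) + Φ(-5.074) = 0.9628 + 0.0000 = 0.9628.

Power ≈ 0.963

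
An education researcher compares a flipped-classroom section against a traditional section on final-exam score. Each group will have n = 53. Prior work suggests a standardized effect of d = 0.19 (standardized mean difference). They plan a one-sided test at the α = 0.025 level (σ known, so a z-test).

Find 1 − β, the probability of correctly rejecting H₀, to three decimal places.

Noncentrality parameter: δ = d·√(n/2) = 0.19 × √(53/2) = 0.9781
One-sided α = 0.025 → critical value z_{0.025} = 1.960.
Power = Φ(δ − 1.960) = Φ(-0.982) = 0.1631.

Power ≈ 0.163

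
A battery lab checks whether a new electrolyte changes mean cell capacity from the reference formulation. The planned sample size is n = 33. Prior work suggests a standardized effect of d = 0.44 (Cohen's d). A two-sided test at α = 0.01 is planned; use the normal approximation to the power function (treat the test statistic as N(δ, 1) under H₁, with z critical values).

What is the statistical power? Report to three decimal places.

Power ≈ 0.481

Noncentrality parameter: δ = d·√n = 0.44 × √33 = 2.5276
Critical value for a two-sided test at α = 0.01: z_{α/2} = 2.576.
Power = Φ(δ − 2.576) + Φ(−δ − 2.576) = Φ(-0.048) + Φ(-5.103) = 0.4808 + 0.0000 = 0.4808.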